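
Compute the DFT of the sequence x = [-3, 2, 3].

X[k] = Σ(n=0 to 2) x[n] · ω_3^(nk)
where ω_3 = e^(-2πi/3)

Computing each X[k]:
X[0] = 2
X[1] = -5.5000+0.8660i
X[2] = -5.5000-0.8660i

X = [2, -5.5000+0.8660i, -5.5000-0.8660i]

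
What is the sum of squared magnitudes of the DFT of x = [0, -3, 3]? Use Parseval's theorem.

Parseval: Σ|x[n]|² = (1/N)Σ|X[k]|², so Σ|X[k]|² = N·Σ|x[n]|² = 3·18.0000

Σ|X[k]|² = N·Σ|x[n]|² = 3·18.0000 = 54.0000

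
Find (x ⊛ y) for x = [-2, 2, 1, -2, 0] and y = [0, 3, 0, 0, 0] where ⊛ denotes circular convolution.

(x ⊛ y)[n] = Σ(m=0 to 4) x[m] · y[(n-m) mod 5]

Computing each output sample:
(x ⊛ y)[0] = 0
(x ⊛ y)[1] = -6
(x ⊛ y)[2] = 6
(x ⊛ y)[3] = 3
(x ⊛ y)[4] = -6

x ⊛ y = [0, -6, 6, 3, -6]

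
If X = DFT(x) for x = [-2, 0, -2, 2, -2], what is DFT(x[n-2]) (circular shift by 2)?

Time shift by 2: X_shifted[k] = ω_5^(2k) · X[k]
Shifted x = [2, -2, -2, 0, -2]

DFT(x[n-2]) = [-4, 2.3820+1.1756i, 4.6180-1.9021i, 4.6180+1.9021i, 2.3820-1.1756i]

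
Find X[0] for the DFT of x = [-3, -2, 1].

X[0] = Σ(n=0 to 2) x[n] · ω_3^0 = Σ x[n]
= (-3) + (-2) + (1)

X[0] = -4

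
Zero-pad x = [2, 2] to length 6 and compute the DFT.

Original 2-point DFT: [4, 0]
Zero-padded 6-point DFT provides frequency interpolation.

DFT_6([x, 0, ...]) = [4, 3.0000-1.7321i, 1.0000-1.7321i, 0, 1.0000+1.7321i, 3.0000+1.7321i]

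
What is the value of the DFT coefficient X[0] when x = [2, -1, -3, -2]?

X[0] = Σ(n=0 to 3) x[n] · ω_4^0 = Σ x[n]
= (2) + (-1) + (-3) + (-2)

X[0] = -4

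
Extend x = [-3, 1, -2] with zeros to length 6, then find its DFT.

Original 3-point DFT: [-4, -2.5000-2.5981i, -2.5000+2.5981i]
Zero-padded 6-point DFT provides frequency interpolation.

DFT_6([x, 0, ...]) = [-4, -1.5000+0.8660i, -2.5000-2.5981i, -6, -2.5000+2.5981i, -1.5000-0.8660i]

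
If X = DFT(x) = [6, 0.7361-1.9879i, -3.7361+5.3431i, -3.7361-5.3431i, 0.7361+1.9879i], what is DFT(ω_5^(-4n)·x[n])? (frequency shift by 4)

Modulation property: DFT(ω_5^(-4n)·x[n]) = X[(k-4) mod 5], so circularly shift X by 4 positions.

X[k-4] = [0.7361-1.9879i, -3.7361+5.3431i, -3.7361-5.3431i, 0.7361+1.9879i, 6]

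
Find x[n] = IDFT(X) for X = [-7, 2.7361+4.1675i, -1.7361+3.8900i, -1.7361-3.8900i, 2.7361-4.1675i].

x[n] = (1/5) Σ(k=0 to 4) X[k] · e^(2πikn/5)

Computing each x[n]:
x[0] = -1
x[1] = -3
x[2] = -2
x[3] = -3
x[4] = 2

x = [-1, -3, -2, -3, 2]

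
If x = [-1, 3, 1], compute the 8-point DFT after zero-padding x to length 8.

Original 3-point DFT: [3, -3.0000-1.7321i, -3.0000+1.7321i]
Zero-padded 8-point DFT provides frequency interpolation.

DFT_8([x, 0, ...]) = [3, 1.1213-3.1213i, -2-3i, -3.1213-1.1213i, -3, -3.1213+1.1213i, -2+3i, 1.1213+3.1213i]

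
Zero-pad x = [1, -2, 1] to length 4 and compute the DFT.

Original 3-point DFT: [0, 1.5000+2.5981i, 1.5000-2.5981i]
Zero-padded 4-point DFT provides frequency interpolation.

DFT_4([x, 0, ...]) = [0, 2i, 4, -2i]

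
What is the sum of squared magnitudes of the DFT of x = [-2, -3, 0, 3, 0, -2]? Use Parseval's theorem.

Parseval: Σ|x[n]|² = (1/N)Σ|X[k]|², so Σ|X[k]|² = N·Σ|x[n]|² = 6·26.0000

Σ|X[k]|² = N·Σ|x[n]|² = 6·26.0000 = 156.0000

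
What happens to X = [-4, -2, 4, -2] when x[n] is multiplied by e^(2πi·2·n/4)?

Modulation property: DFT(ω_4^(-2n)·x[n]) = X[(k-2) mod 4], so circularly shift X by 2 positions.

X[k-2] = [4, -2, -4, -2]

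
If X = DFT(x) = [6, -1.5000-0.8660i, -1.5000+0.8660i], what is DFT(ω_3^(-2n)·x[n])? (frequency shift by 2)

Modulation property: DFT(ω_3^(-2n)·x[n]) = X[(k-2) mod 3], so circularly shift X by 2 positions.

X[k-2] = [-1.5000-0.8660i, -1.5000+0.8660i, 6]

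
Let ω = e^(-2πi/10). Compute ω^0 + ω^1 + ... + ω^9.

Sum of all nth roots of unity equals 0 for n > 1 (geometric series with r ≠ 1).

0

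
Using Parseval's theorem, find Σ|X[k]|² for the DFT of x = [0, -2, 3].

Parseval: Σ|x[n]|² = (1/N)Σ|X[k]|², so Σ|X[k]|² = N·Σ|x[n]|² = 3·13.0000

Σ|X[k]|² = N·Σ|x[n]|² = 3·13.0000 = 39.0000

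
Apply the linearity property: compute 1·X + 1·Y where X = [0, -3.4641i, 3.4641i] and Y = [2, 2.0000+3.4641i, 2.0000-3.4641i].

By linearity: DFT(1x + 1y) = 1·DFT(x) + 1·DFT(y)
= 1·[0, -3.4641i, 3.4641i] + 1·[2, 2.0000+3.4641i, 2.0000-3.4641i]

Computing element-wise:
Z[0] = 1·(0) + 1·(2) = 2
Z[1] = 1·(-3.4641i) + 1·(2.0000+3.4641i) = 2
Z[2] = 1·(3.4641i) + 1·(2.0000-3.4641i) = 2

DFT(1x + 1y) = 1·X + 1·Y = [2, 2, 2]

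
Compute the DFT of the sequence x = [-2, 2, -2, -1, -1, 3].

X[k] = Σ(n=0 to 5) x[n] · ω_6^(nk)
where ω_6 = e^(-2πi/6)

Computing each X[k]:
X[0] = -1
X[1] = 3.0000+1.7321i
X[2] = -4
X[3] = -9
X[4] = -4
X[5] = 3.0000-1.7321i

X = [-1, 3.0000+1.7321i, -4, -9, -4, 3.0000-1.7321i]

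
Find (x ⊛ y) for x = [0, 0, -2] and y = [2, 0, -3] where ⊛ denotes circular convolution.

(x ⊛ y)[n] = Σ(m=0 to 2) x[m] · y[(n-m) mod 3]

Computing each output sample:
(x ⊛ y)[0] = 0
(x ⊛ y)[1] = 6
(x ⊛ y)[2] = -4

x ⊛ y = [0, 6, -4]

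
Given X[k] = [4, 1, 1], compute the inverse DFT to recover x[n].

x[n] = (1/3) Σ(k=0 to 2) X[k] · e^(2πikn/3)

Computing each x[n]:
x[0] = 2
x[1] = 1
x[2] = 1

x = [2, 1, 1]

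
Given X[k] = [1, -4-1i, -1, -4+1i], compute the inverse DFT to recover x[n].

x[n] = (1/4) Σ(k=0 to 3) X[k] · e^(2πikn/4)

Computing each x[n]:
x[0] = -2
x[1] = 1
x[2] = 2
x[3] = 0

x = [-2, 1, 2, 0]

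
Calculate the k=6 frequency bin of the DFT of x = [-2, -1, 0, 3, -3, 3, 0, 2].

X[6] = Σ(n=0 to 7) x[n] · ω_8^(6n) where ω_8 = e^(-2πi/8)
= (-2)·ω_8^0 + (-1)·ω_8^6 + (0)·ω_8^12 + (3)·ω_8^18 + (-3)·ω_8^24 + (3)·ω_8^30 + (0)·ω_8^36 + (2)·ω_8^42

X[6] = -5-3i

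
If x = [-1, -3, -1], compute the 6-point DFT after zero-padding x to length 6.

Original 3-point DFT: [-5, 1.0000+1.7321i, 1.0000-1.7321i]
Zero-padded 6-point DFT provides frequency interpolation.

DFT_6([x, 0, ...]) = [-5, -2.0000+3.4641i, 1.0000+1.7321i, 1, 1.0000-1.7321i, -2.0000-3.4641i]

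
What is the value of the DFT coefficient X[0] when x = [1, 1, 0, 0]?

X[0] = Σ(n=0 to 3) x[n] · ω_4^0 = Σ x[n]
= (1) + (1) + (0) + (0)

X[0] = 2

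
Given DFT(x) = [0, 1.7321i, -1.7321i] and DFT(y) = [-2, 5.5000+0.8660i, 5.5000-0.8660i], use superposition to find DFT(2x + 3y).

By linearity: DFT(2x + 3y) = 2·DFT(x) + 3·DFT(y)
= 2·[0, 1.7321i, -1.7321i] + 3·[-2, 5.5000+0.8660i, 5.5000-0.8660i]

Computing element-wise:
Z[0] = 2·(0) + 3·(-2) = -6
Z[1] = 2·(1.7321i) + 3·(5.5000+0.8660i) = 16.5000+6.0622i
Z[2] = 2·(-1.7321i) + 3·(5.5000-0.8660i) = 16.5000-6.0622i

DFT(2x + 3y) = 2·X + 3·Y = [-6, 16.5000+6.0622i, 16.5000-6.0622i]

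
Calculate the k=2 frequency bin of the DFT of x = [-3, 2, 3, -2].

X[2] = Σ(n=0 to 3) x[n] · ω_4^(2n) where ω_4 = e^(-2πi/4)
= (-3)·ω_4^0 + (2)·ω_4^2 + (3)·ω_4^4 + (-2)·ω_4^6

X[2] = 0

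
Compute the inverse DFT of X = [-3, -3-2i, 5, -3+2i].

x[n] = (1/4) Σ(k=0 to 3) X[k] · e^(2πikn/4)

Computing each x[n]:
x[0] = -1
x[1] = -1
x[2] = 2
x[3] = -3

x = [-1, -1, 2, -3]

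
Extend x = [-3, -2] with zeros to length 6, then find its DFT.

Original 2-point DFT: [-5, -1]
Zero-padded 6-point DFT provides frequency interpolation.

DFT_6([x, 0, ...]) = [-5, -4.0000+1.7321i, -2.0000+1.7321i, -1, -2.0000-1.7321i, -4.0000-1.7321i]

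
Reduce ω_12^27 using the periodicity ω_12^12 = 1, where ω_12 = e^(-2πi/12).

Since ω_12^12 = 1, powers reduce modulo 12.
27 mod 12 = 3
So ω_12^27 = ω_12^3 = e^(-2πi·3/12)

ω_12^27 = ω_12^3 = -1i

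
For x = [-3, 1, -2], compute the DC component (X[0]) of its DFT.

X[0] = Σ(n=0 to 2) x[n] · ω_3^0 = Σ x[n]
= (-3) + (1) + (-2)

X[0] = -4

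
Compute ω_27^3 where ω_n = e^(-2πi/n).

ω_27^3 = e^(-2πi·3/27)
= cos(-2π·3/27) + i·sin(-2π·3/27)
= cos(-6π/27) + i·sin(-6π/27)

ω_27^3 = cos(-6π/27) + i·sin(-6π/27) = 0.7660-0.6428i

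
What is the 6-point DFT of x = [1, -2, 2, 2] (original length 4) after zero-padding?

Original 4-point DFT: [3, -1+4i, 3, -1-4i]
Zero-padded 6-point DFT provides frequency interpolation.

DFT_6([x, 0, ...]) = [3, -3, 3.0000+3.4641i, 3, 3.0000-3.4641i, -3]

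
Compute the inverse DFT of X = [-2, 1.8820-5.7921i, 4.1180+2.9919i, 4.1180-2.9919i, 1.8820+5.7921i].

x[n] = (1/5) Σ(k=0 to 4) X[k] · e^(2πikn/5)

Computing each x[n]:
x[0] = 2
x[1] = 0
x[2] = 2
x[3] = -3
x[4] = -3

x = [2, 0, 2, -3, -3]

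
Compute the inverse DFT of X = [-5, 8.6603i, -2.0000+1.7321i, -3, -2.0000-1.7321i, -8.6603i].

x[n] = (1/6) Σ(k=0 to 5) X[k] · e^(2πikn/6)

Computing each x[n]:
x[0] = -2
x[1] = -3
x[2] = -3
x[3] = -1
x[4] = 1
x[5] = 3

x = [-2, -3, -3, -1, 1, 3]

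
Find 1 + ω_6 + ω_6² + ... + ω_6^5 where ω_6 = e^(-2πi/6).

Sum of all nth roots of unity equals 0 for n > 1 (geometric series with r ≠ 1).

0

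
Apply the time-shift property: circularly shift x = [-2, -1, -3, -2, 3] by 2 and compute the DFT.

Time shift by 2: X_shifted[k] = ω_5^(2k) · X[k]
Shifted x = [-2, 3, -2, -1, -3]

DFT(x[n-2]) = [-5, 0.4271-5.1186i, -2.9271-4.4778i, -2.9271+4.4778i, 0.4271+5.1186i]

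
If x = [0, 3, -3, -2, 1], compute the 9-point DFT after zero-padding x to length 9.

Original 5-point DFT: [-1, 5.2812-1.3143i, -4.7812-2.1266i, -4.7812+2.1266i, 5.2812+1.3143i]
Zero-padded 9-point DFT provides frequency interpolation.

DFT_9([x, 0, ...]) = [-1, 1.8375+2.4161i, 5.1061-3.0176i, -2.5000-6.0622i, -3.9436-0.2376i, -3.9436+0.2376i, -2.5000+6.0622i, 5.1061+3.0176i, 1.8375-2.4161i]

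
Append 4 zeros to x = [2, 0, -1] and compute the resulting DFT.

Original 3-point DFT: [1, 2.5000-0.8660i, 2.5000+0.8660i]
Zero-padded 7-point DFT provides frequency interpolation.

DFT_7([x, 0, ...]) = [1, 2.2225+0.9749i, 2.9010-0.4339i, 1.3765-0.7818i, 1.3765+0.7818i, 2.9010+0.4339i, 2.2225-0.9749i]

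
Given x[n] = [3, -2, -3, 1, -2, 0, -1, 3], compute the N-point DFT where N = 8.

X[k] = Σ(n=0 to 7) x[n] · ω_8^(nk)
where ω_8 = e^(-2πi/8)

Computing each X[k]:
X[0] = -1
X[1] = 5.0000+4.8284i
X[2] = 5+6i
X[3] = 5.0000+0.8284i
X[4] = -5
X[5] = 5.0000-0.8284i
X[6] = 5-6i
X[7] = 5.0000-4.8284i

X = [-1, 5.0000+4.8284i, 5+6i, 5.0000+0.8284i, -5, 5.0000-0.8284i, 5-6i, 5.0000-4.8284i]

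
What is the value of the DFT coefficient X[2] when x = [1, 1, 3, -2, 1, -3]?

X[2] = Σ(n=0 to 5) x[n] · ω_6^(2n) where ω_6 = e^(-2πi/6)
= (1)·ω_6^0 + (1)·ω_6^2 + (3)·ω_6^4 + (-2)·ω_6^6 + (1)·ω_6^8 + (-3)·ω_6^10

X[2] = -2.0000-1.7321i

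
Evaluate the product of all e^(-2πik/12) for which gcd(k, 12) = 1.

The primitive 12th roots of unity are ω_12^k for k coprime to 12: k ∈ {1, 5, 7, 11}
Their product equals the constant term of the cyclotomic polynomial Φ_12(x) up to sign.
For n ≥ 3, the product of all primitive nth roots of unity is 1. (For n=1 it is 1; for n=2 it is -1.)

1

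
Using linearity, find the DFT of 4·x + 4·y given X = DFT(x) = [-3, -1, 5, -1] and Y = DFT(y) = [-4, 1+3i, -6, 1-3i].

By linearity: DFT(4x + 4y) = 4·DFT(x) + 4·DFT(y)
= 4·[-3, -1, 5, -1] + 4·[-4, 1+3i, -6, 1-3i]

Computing element-wise:
Z[0] = 4·(-3) + 4·(-4) = -28
Z[1] = 4·(-1) + 4·(1+3i) = 12i
Z[2] = 4·(5) + 4·(-6) = -4
Z[3] = 4·(-1) + 4·(1-3i) = -12i

DFT(4x + 4y) = 4·X + 4·Y = [-28, 12i, -4, -12i]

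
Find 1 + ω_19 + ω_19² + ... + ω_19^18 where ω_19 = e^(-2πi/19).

Sum of all nth roots of unity equals 0 for n > 1 (geometric series with r ≠ 1).

0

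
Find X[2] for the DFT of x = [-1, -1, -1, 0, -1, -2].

X[2] = Σ(n=0 to 5) x[n] · ω_6^(2n) where ω_6 = e^(-2πi/6)
= (-1)·ω_6^0 + (-1)·ω_6^2 + (-1)·ω_6^4 + (0)·ω_6^6 + (-1)·ω_6^8 + (-2)·ω_6^10

X[2] = 1.5000-0.8660i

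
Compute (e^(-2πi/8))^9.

Since ω_8^8 = 1, powers reduce modulo 8.
9 mod 8 = 1
So ω_8^9 = ω_8^1 = e^(-2πi·1/8)

ω_8^9 = ω_8^1 = 0.7071-0.7071i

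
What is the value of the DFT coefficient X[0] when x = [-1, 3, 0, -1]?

X[0] = Σ(n=0 to 3) x[n] · ω_4^0 = Σ x[n]
= (-1) + (3) + (0) + (-1)

X[0] = 1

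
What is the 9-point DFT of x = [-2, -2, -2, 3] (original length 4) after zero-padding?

Original 4-point DFT: [-3, 5i, -5, -5i]
Zero-padded 9-point DFT provides frequency interpolation.

DFT_9([x, 0, ...]) = [-3, -5.3794+0.6571i, -1.9679+5.2517i, 3, -3.1527-3.1996i, -3.1527+3.1996i, 3, -1.9679-5.2517i, -5.3794-0.6571i]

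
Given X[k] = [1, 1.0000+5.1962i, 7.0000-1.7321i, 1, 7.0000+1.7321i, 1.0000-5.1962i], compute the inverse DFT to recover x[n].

x[n] = (1/6) Σ(k=0 to 5) X[k] · e^(2πikn/6)

Computing each x[n]:
x[0] = 3
x[1] = -2
x[2] = -3
x[3] = 2
x[4] = 1
x[5] = 0

x = [3, -2, -3, 2, 1, 0]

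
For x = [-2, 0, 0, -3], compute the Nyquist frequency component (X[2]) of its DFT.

X[2] = Σ(n=0 to 3) x[n] · ω_4^(2n) where ω_4 = e^(-2πi/4)
= (-2)·ω_4^0 + (0)·ω_4^2 + (0)·ω_4^4 + (-3)·ω_4^6

X[2] = 1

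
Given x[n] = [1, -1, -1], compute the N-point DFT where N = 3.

X[k] = Σ(n=0 to 2) x[n] · ω_3^(nk)
where ω_3 = e^(-2πi/3)

Computing each X[k]:
X[0] = -1
X[1] = 2
X[2] = 2

X = [-1, 2, 2]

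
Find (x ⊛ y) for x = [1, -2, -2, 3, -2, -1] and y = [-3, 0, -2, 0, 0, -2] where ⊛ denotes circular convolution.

(x ⊛ y)[n] = Σ(m=0 to 5) x[m] · y[(n-m) mod 6]

Computing each output sample:
(x ⊛ y)[0] = 5
(x ⊛ y)[1] = 12
(x ⊛ y)[2] = -2
(x ⊛ y)[3] = -1
(x ⊛ y)[4] = 12
(x ⊛ y)[5] = -5

x ⊛ y = [5, 12, -2, -1, 12, -5]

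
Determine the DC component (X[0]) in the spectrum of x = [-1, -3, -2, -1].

X[0] = Σ(n=0 to 3) x[n] · ω_4^0 = Σ x[n]
= (-1) + (-3) + (-2) + (-1)

X[0] = -7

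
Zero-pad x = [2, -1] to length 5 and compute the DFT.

Original 2-point DFT: [1, 3]
Zero-padded 5-point DFT provides frequency interpolation.

DFT_5([x, 0, ...]) = [1, 1.6910+0.9511i, 2.8090+0.5878i, 2.8090-0.5878i, 1.6910-0.9511i]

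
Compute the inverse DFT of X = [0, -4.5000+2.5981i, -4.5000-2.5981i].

x[n] = (1/3) Σ(k=0 to 2) X[k] · e^(2πikn/3)

Computing each x[n]:
x[0] = -3
x[1] = 0
x[2] = 3

x = [-3, 0, 3]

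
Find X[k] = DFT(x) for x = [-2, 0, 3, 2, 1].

X[k] = Σ(n=0 to 4) x[n] · ω_5^(nk)
where ω_5 = e^(-2πi/5)

Computing each X[k]:
X[0] = 4
X[1] = -5.7361+0.3633i
X[2] = -1.2639+1.5388i
X[3] = -1.2639-1.5388i
X[4] = -5.7361-0.3633i

X = [4, -5.7361+0.3633i, -1.2639+1.5388i, -1.2639-1.5388i, -5.7361-0.3633i]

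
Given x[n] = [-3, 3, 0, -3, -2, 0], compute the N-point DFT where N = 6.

X[k] = Σ(n=0 to 5) x[n] · ω_6^(nk)
where ω_6 = e^(-2πi/6)

Computing each X[k]:
X[0] = -5
X[1] = 2.5000-4.3301i
X[2] = -6.5000-0.8660i
X[3] = -5
X[4] = -6.5000+0.8660i
X[5] = 2.5000+4.3301i

X = [-5, 2.5000-4.3301i, -6.5000-0.8660i, -5, -6.5000+0.8660i, 2.5000+4.3301i]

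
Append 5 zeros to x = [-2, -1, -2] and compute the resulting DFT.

Original 3-point DFT: [-5, -0.5000-0.8660i, -0.5000+0.8660i]
Zero-padded 8-point DFT provides frequency interpolation.

DFT_8([x, 0, ...]) = [-5, -2.7071+2.7071i, 1i, -1.2929-1.2929i, -3, -1.2929+1.2929i, -1i, -2.7071-2.7071i]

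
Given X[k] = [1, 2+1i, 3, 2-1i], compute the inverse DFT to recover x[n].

x[n] = (1/4) Σ(k=0 to 3) X[k] · e^(2πikn/4)

Computing each x[n]:
x[0] = 2
x[1] = -1
x[2] = 0
x[3] = 0

x = [2, -1, 0, 0]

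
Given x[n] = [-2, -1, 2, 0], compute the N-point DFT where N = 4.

X[k] = Σ(n=0 to 3) x[n] · ω_4^(nk)
where ω_4 = e^(-2πi/4)

Computing each X[k]:
X[0] = -1
X[1] = -4+1i
X[2] = 1
X[3] = -4-1i

X = [-1, -4+1i, 1, -4-1i]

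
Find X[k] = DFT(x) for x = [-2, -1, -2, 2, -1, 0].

X[k] = Σ(n=0 to 5) x[n] · ω_6^(nk)
where ω_6 = e^(-2πi/6)

Computing each X[k]:
X[0] = -4
X[1] = -3.0000+1.7321i
X[2] = 2
X[3] = -6
X[4] = 2
X[5] = -3.0000-1.7321i

X = [-4, -3.0000+1.7321i, 2, -6, 2, -3.0000-1.7321i]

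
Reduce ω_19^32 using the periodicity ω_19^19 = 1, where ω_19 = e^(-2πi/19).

Since ω_19^19 = 1, powers reduce modulo 19.
32 mod 19 = 13
So ω_19^32 = ω_19^13 = e^(-2πi·13/19)

ω_19^32 = ω_19^13 = -0.4017+0.9158i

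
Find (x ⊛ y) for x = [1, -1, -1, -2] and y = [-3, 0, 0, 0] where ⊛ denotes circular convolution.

(x ⊛ y)[n] = Σ(m=0 to 3) x[m] · y[(n-m) mod 4]

Computing each output sample:
(x ⊛ y)[0] = -3
(x ⊛ y)[1] = 3
(x ⊛ y)[2] = 3
(x ⊛ y)[3] = 6

x ⊛ y = [-3, 3, 3, 6]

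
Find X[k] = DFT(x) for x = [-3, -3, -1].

X[k] = Σ(n=0 to 2) x[n] · ω_3^(nk)
where ω_3 = e^(-2πi/3)

Computing each X[k]:
X[0] = -7
X[1] = -1.0000+1.7321i
X[2] = -1.0000-1.7321i

X = [-7, -1.0000+1.7321i, -1.0000-1.7321i]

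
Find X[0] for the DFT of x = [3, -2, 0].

X[0] = Σ(n=0 to 2) x[n] · ω_3^0 = Σ x[n]
= (3) + (-2) + (0)

X[0] = 1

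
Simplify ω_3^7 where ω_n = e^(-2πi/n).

Since ω_3^3 = 1, powers reduce modulo 3.
7 mod 3 = 1
So ω_3^7 = ω_3^1 = e^(-2πi·1/3)

ω_3^7 = ω_3^1 = -0.5000-0.8660i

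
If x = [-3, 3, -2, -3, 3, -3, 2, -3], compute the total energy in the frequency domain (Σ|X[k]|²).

Parseval: Σ|x[n]|² = (1/N)Σ|X[k]|², so Σ|X[k]|² = N·Σ|x[n]|² = 8·62.0000

Σ|X[k]|² = N·Σ|x[n]|² = 8·62.0000 = 496.0000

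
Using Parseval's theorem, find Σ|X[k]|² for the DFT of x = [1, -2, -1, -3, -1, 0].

Parseval: Σ|x[n]|² = (1/N)Σ|X[k]|², so Σ|X[k]|² = N·Σ|x[n]|² = 6·16.0000

Σ|X[k]|² = N·Σ|x[n]|² = 6·16.0000 = 96.0000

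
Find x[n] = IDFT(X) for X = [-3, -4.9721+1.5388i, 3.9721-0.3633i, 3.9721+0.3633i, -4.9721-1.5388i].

x[n] = (1/5) Σ(k=0 to 4) X[k] · e^(2πikn/5)

Computing each x[n]:
x[0] = -1
x[1] = -3
x[2] = 1
x[3] = 2
x[4] = -2

x = [-1, -3, 1, 2, -2]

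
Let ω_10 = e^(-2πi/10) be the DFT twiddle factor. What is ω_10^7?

ω_10^7 = e^(-2πi·7/10)
= cos(-2π·7/10) + i·sin(-2π·7/10)
= cos(-14π/10) + i·sin(-14π/10)

ω_10^7 = cos(-14π/10) + i·sin(-14π/10) = -0.3090+0.9511i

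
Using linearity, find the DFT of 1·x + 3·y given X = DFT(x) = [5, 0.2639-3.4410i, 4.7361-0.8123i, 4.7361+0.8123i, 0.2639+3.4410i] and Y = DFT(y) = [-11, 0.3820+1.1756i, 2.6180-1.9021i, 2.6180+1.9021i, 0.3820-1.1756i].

By linearity: DFT(1x + 3y) = 1·DFT(x) + 3·DFT(y)
= 1·[5, 0.2639-3.4410i, 4.7361-0.8123i, 4.7361+0.8123i, 0.2639+3.4410i] + 3·[-11, 0.3820+1.1756i, 2.6180-1.9021i, 2.6180+1.9021i, 0.3820-1.1756i]

Computing element-wise:
Z[0] = 1·(5) + 3·(-11) = -28
Z[1] = 1·(0.2639-3.4410i) + 3·(0.3820+1.1756i) = 1.4099+0.0858i
Z[2] = 1·(4.7361-0.8123i) + 3·(2.6180-1.9021i) = 12.5901-6.5186i
Z[3] = 1·(4.7361+0.8123i) + 3·(2.6180+1.9021i) = 12.5901+6.5186i
Z[4] = 1·(0.2639+3.4410i) + 3·(0.3820-1.1756i) = 1.4099-0.0858i

DFT(1x + 3y) = 1·X + 3·Y = [-28, 1.4099+0.0858i, 12.5901-6.5186i, 12.5901+6.5186i, 1.4099-0.0858i]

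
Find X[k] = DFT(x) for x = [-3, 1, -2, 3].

X[k] = Σ(n=0 to 3) x[n] · ω_4^(nk)
where ω_4 = e^(-2πi/4)

Computing each X[k]:
X[0] = -1
X[1] = -1+2i
X[2] = -9
X[3] = -1-2i

X = [-1, -1+2i, -9, -1-2i]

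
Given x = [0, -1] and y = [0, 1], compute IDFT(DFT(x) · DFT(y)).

(x ⊛ y)[n] = Σ(m=0 to 1) x[m] · y[(n-m) mod 2]

Computing each output sample:
(x ⊛ y)[0] = -1
(x ⊛ y)[1] = 0

x ⊛ y = [-1, 0]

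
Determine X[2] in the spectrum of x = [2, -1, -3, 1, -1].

X[2] = Σ(n=0 to 4) x[n] · ω_5^(2n) where ω_5 = e^(-2πi/5)
= (2)·ω_5^0 + (-1)·ω_5^2 + (-3)·ω_5^4 + (1)·ω_5^6 + (-1)·ω_5^8

X[2] = 3.0000-3.8042i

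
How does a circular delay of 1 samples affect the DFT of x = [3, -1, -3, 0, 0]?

Time shift by 1: X_shifted[k] = ω_5^(1k) · X[k]
Shifted x = [0, 3, -1, -3, 0]

DFT(x[n-1]) = [-1, 4.1631-4.0287i, -3.6631+0.1388i, -3.6631-0.1388i, 4.1631+4.0287i]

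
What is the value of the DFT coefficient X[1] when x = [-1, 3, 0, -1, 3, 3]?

X[1] = Σ(n=0 to 5) x[n] · ω_6^(1n) where ω_6 = e^(-2πi/6)
= (-1)·ω_6^0 + (3)·ω_6^1 + (0)·ω_6^2 + (-1)·ω_6^3 + (3)·ω_6^4 + (3)·ω_6^5

X[1] = 1.5000+2.5981i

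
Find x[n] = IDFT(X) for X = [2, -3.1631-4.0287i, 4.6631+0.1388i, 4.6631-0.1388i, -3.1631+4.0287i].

x[n] = (1/5) Σ(k=0 to 4) X[k] · e^(2πikn/5)

Computing each x[n]:
x[0] = 1
x[1] = 0
x[2] = 3
x[3] = 1
x[4] = -3

x = [1, 0, 3, 1, -3]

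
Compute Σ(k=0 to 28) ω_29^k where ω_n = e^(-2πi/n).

Sum of all nth roots of unity equals 0 for n > 1 (geometric series with r ≠ 1).

0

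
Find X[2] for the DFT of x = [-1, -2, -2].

X[2] = Σ(n=0 to 2) x[n] · ω_3^(2n) where ω_3 = e^(-2πi/3)
= (-1)·ω_3^0 + (-2)·ω_3^2 + (-2)·ω_3^4

X[2] = 1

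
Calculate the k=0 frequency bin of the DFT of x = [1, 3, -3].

X[0] = Σ(n=0 to 2) x[n] · ω_3^0 = Σ x[n]
= (1) + (3) + (-3)

X[0] = 1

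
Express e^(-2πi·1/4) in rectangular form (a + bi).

ω_4^1 = e^(-2πi·1/4)
= cos(-2π·1/4) + i·sin(-2π·1/4)
= cos(-2π/4) + i·sin(-2π/4)

ω_4^1 = cos(-2π/4) + i·sin(-2π/4) = -1i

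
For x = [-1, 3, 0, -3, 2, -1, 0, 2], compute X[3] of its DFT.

X[3] = Σ(n=0 to 7) x[n] · ω_8^(3n) where ω_8 = e^(-2πi/8)
= (-1)·ω_8^0 + (3)·ω_8^3 + (0)·ω_8^6 + (-3)·ω_8^9 + (2)·ω_8^12 + (-1)·ω_8^15 + (0)·ω_8^18 + (2)·ω_8^21

X[3] = -9.3640+0.7071i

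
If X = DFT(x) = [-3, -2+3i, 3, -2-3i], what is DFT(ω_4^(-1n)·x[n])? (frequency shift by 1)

Modulation property: DFT(ω_4^(-1n)·x[n]) = X[(k-1) mod 4], so circularly shift X by 1 positions.

X[k-1] = [-2-3i, -3, -2+3i, 3]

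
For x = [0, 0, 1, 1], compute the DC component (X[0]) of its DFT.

X[0] = Σ(n=0 to 3) x[n] · ω_4^0 = Σ x[n]
= (0) + (0) + (1) + (1)

X[0] = 2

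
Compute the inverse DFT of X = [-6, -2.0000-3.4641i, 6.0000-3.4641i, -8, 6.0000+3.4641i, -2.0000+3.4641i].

x[n] = (1/6) Σ(k=0 to 5) X[k] · e^(2πikn/6)

Computing each x[n]:
x[0] = -1
x[1] = 1
x[2] = -3
x[3] = 3
x[4] = -3
x[5] = -3

x = [-1, 1, -3, 3, -3, -3]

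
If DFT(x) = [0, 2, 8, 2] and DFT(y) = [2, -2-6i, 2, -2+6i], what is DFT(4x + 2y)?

By linearity: DFT(4x + 2y) = 4·DFT(x) + 2·DFT(y)
= 4·[0, 2, 8, 2] + 2·[2, -2-6i, 2, -2+6i]

Computing element-wise:
Z[0] = 4·(0) + 2·(2) = 4
Z[1] = 4·(2) + 2·(-2-6i) = 4-12i
Z[2] = 4·(8) + 2·(2) = 36
Z[3] = 4·(2) + 2·(-2+6i) = 4+12i

DFT(4x + 2y) = 4·X + 2·Y = [4, 4-12i, 36, 4+12i]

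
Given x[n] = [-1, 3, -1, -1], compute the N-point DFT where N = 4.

X[k] = Σ(n=0 to 3) x[n] · ω_4^(nk)
where ω_4 = e^(-2πi/4)

Computing each X[k]:
X[0] = 0
X[1] = -4i
X[2] = -4
X[3] = 4i

X = [0, -4i, -4, 4i]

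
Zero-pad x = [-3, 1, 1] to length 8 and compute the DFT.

Original 3-point DFT: [-1, -4, -4]
Zero-padded 8-point DFT provides frequency interpolation.

DFT_8([x, 0, ...]) = [-1, -2.2929-1.7071i, -4-1i, -3.7071+0.2929i, -3, -3.7071-0.2929i, -4+1i, -2.2929+1.7071i]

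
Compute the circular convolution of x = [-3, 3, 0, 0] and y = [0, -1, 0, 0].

(x ⊛ y)[n] = Σ(m=0 to 3) x[m] · y[(n-m) mod 4]

Computing each output sample:
(x ⊛ y)[0] = 0
(x ⊛ y)[1] = 3
(x ⊛ y)[2] = -3
(x ⊛ y)[3] = 0

x ⊛ y = [0, 3, -3, 0]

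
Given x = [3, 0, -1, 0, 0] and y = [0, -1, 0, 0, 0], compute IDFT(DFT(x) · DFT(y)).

(x ⊛ y)[n] = Σ(m=0 to 4) x[m] · y[(n-m) mod 5]

Computing each output sample:
(x ⊛ y)[0] = 0
(x ⊛ y)[1] = -3
(x ⊛ y)[2] = 0
(x ⊛ y)[3] = 1
(x ⊛ y)[4] = 0

x ⊛ y = [0, -3, 0, 1, 0]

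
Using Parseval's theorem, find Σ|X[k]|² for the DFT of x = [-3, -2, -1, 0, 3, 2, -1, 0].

Parseval: Σ|x[n]|² = (1/N)Σ|X[k]|², so Σ|X[k]|² = N·Σ|x[n]|² = 8·28.0000

Σ|X[k]|² = N·Σ|x[n]|² = 8·28.0000 = 224.0000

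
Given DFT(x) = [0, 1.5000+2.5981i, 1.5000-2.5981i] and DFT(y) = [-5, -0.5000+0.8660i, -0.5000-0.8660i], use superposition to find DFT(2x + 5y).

By linearity: DFT(2x + 5y) = 2·DFT(x) + 5·DFT(y)
= 2·[0, 1.5000+2.5981i, 1.5000-2.5981i] + 5·[-5, -0.5000+0.8660i, -0.5000-0.8660i]

Computing element-wise:
Z[0] = 2·(0) + 5·(-5) = -25
Z[1] = 2·(1.5000+2.5981i) + 5·(-0.5000+0.8660i) = 0.5000+9.5262i
Z[2] = 2·(1.5000-2.5981i) + 5·(-0.5000-0.8660i) = 0.5000-9.5262i

DFT(2x + 5y) = 2·X + 5·Y = [-25, 0.5000+9.5262i, 0.5000-9.5262i]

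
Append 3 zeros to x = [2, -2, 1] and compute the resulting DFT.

Original 3-point DFT: [1, 2.5000+2.5981i, 2.5000-2.5981i]
Zero-padded 6-point DFT provides frequency interpolation.

DFT_6([x, 0, ...]) = [1, 0.5000+0.8660i, 2.5000+2.5981i, 5, 2.5000-2.5981i, 0.5000-0.8660i]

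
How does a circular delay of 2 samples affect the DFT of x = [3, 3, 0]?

Time shift by 2: X_shifted[k] = ω_3^(2k) · X[k]
Shifted x = [3, 0, 3]

DFT(x[n-2]) = [6, 1.5000+2.5981i, 1.5000-2.5981i]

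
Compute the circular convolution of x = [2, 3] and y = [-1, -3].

(x ⊛ y)[n] = Σ(m=0 to 1) x[m] · y[(n-m) mod 2]

Computing each output sample:
(x ⊛ y)[0] = -11
(x ⊛ y)[1] = -9

x ⊛ y = [-11, -9]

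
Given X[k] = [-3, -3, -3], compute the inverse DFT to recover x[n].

x[n] = (1/3) Σ(k=0 to 2) X[k] · e^(2πikn/3)

Computing each x[n]:
x[0] = -3
x[1] = 0
x[2] = 0

x = [-3, 0, 0]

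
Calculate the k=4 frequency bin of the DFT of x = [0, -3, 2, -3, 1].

X[4] = Σ(n=0 to 4) x[n] · ω_5^(4n) where ω_5 = e^(-2πi/5)
= (0)·ω_5^0 + (-3)·ω_5^4 + (2)·ω_5^8 + (-3)·ω_5^12 + (1)·ω_5^16

X[4] = 0.1910-0.8653i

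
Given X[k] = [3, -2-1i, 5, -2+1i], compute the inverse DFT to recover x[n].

x[n] = (1/4) Σ(k=0 to 3) X[k] · e^(2πikn/4)

Computing each x[n]:
x[0] = 1
x[1] = 0
x[2] = 3
x[3] = -1

x = [1, 0, 3, -1]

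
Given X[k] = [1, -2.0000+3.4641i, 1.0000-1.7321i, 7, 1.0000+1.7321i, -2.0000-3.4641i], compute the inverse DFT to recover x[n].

x[n] = (1/6) Σ(k=0 to 5) X[k] · e^(2πikn/6)

Computing each x[n]:
x[0] = 1
x[1] = -2
x[2] = 0
x[3] = 0
x[4] = 3
x[5] = -1

x = [1, -2, 0, 0, 3, -1]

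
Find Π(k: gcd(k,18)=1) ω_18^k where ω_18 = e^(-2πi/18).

The primitive 18th roots of unity are ω_18^k for k coprime to 18: k ∈ {1, 5, 7, 11, 13, 17}
Their product equals the constant term of the cyclotomic polynomial Φ_18(x) up to sign.
For n ≥ 3, the product of all primitive nth roots of unity is 1. (For n=1 it is 1; for n=2 it is -1.)

1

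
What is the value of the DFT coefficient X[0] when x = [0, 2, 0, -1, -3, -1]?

X[0] = Σ(n=0 to 5) x[n] · ω_6^0 = Σ x[n]
= (0) + (2) + (0) + (-1) + (-3) + (-1)

X[0] = -3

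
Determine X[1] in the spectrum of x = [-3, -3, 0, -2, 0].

X[1] = Σ(n=0 to 4) x[n] · ω_5^(1n) where ω_5 = e^(-2πi/5)
= (-3)·ω_5^0 + (-3)·ω_5^1 + (0)·ω_5^2 + (-2)·ω_5^3 + (0)·ω_5^4

X[1] = -2.3090+1.6776i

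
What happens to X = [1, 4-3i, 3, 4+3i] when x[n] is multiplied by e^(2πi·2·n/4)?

Modulation property: DFT(ω_4^(-2n)·x[n]) = X[(k-2) mod 4], so circularly shift X by 2 positions.

X[k-2] = [3, 4+3i, 1, 4-3i]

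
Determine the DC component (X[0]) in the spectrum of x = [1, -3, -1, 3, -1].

X[0] = Σ(n=0 to 4) x[n] · ω_5^0 = Σ x[n]
= (1) + (-3) + (-1) + (3) + (-1)

X[0] = -1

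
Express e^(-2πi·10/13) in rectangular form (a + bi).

ω_13^10 = e^(-2πi·10/13)
= cos(-2π·10/13) + i·sin(-2π·10/13)
= cos(-20π/13) + i·sin(-20π/13)

ω_13^10 = cos(-20π/13) + i·sin(-20π/13) = 0.1205+0.9927i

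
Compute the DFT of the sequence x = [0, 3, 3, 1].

X[k] = Σ(n=0 to 3) x[n] · ω_4^(nk)
where ω_4 = e^(-2πi/4)

Computing each X[k]:
X[0] = 7
X[1] = -3-2i
X[2] = -1
X[3] = -3+2i

X = [7, -3-2i, -1, -3+2i]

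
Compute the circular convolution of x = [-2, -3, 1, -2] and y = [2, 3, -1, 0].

(x ⊛ y)[n] = Σ(m=0 to 3) x[m] · y[(n-m) mod 4]

Computing each output sample:
(x ⊛ y)[0] = -11
(x ⊛ y)[1] = -10
(x ⊛ y)[2] = -5
(x ⊛ y)[3] = 2

x ⊛ y = [-11, -10, -5, 2]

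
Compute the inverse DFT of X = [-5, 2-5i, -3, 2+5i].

x[n] = (1/4) Σ(k=0 to 3) X[k] · e^(2πikn/4)

Computing each x[n]:
x[0] = -1
x[1] = 2
x[2] = -3
x[3] = -3

x = [-1, 2, -3, -3]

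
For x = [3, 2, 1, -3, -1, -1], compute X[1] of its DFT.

X[1] = Σ(n=0 to 5) x[n] · ω_6^(1n) where ω_6 = e^(-2πi/6)
= (3)·ω_6^0 + (2)·ω_6^1 + (1)·ω_6^2 + (-3)·ω_6^3 + (-1)·ω_6^4 + (-1)·ω_6^5

X[1] = 6.5000-4.3301i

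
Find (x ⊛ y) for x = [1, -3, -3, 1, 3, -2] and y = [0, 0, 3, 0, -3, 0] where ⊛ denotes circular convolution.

(x ⊛ y)[n] = Σ(m=0 to 5) x[m] · y[(n-m) mod 6]

Computing each output sample:
(x ⊛ y)[0] = 18
(x ⊛ y)[1] = -9
(x ⊛ y)[2] = -6
(x ⊛ y)[3] = -3
(x ⊛ y)[4] = -12
(x ⊛ y)[5] = 12

x ⊛ y = [18, -9, -6, -3, -12, 12]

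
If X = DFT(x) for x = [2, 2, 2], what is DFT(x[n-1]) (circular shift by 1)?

Time shift by 1: X_shifted[k] = ω_3^(1k) · X[k]
Shifted x = [2, 2, 2]

DFT(x[n-1]) = [6, 0, 0]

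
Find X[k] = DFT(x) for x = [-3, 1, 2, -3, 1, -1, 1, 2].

X[k] = Σ(n=0 to 7) x[n] · ω_8^(nk)
where ω_8 = e^(-2πi/8)

Computing each X[k]:
X[0] = 0
X[1] = 0.9497+1.1213i
X[2] = -5-1i
X[3] = -8.9497+3.1213i
X[4] = 2
X[5] = -8.9497-3.1213i
X[6] = -5+1i
X[7] = 0.9497-1.1213i

X = [0, 0.9497+1.1213i, -5-1i, -8.9497+3.1213i, 2, -8.9497-3.1213i, -5+1i, 0.9497-1.1213i]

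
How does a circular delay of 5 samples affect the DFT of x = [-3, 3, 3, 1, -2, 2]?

Time shift by 5: X_shifted[k] = ω_6^(5k) · X[k]
Shifted x = [3, 3, 1, -2, 2, -3]

DFT(x[n-5]) = [4, 3.5000-4.3301i, -0.5000-6.0622i, 8, -0.5000+6.0622i, 3.5000+4.3301i]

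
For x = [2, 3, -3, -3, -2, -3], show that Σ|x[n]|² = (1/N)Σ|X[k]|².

Time domain:
Σ|x[n]|² = |2|² + |3|² + |-3|² + |-3|² + |-2|² + |-3|² = 44.0000

Frequency domain:
(1/6)Σ|X[k]|² = (1/6)(|-6|² + |7.5000-4.3301i|² + |1.5000-6.0622i|² + |0|² + |1.5000+6.0622i|² + |7.5000+4.3301i|²) = (1/6)·264.0000 = 44.0000

Both sides agree, confirming Parseval's theorem.

Σ|x[n]|² = (1/N)Σ|X[k]|² = 44.0000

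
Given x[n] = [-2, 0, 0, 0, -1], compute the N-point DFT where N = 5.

X[k] = Σ(n=0 to 4) x[n] · ω_5^(nk)
where ω_5 = e^(-2πi/5)

Computing each X[k]:
X[0] = -3
X[1] = -2.3090-0.9511i
X[2] = -1.1910-0.5878i
X[3] = -1.1910+0.5878i
X[4] = -2.3090+0.9511i

X = [-3, -2.3090-0.9511i, -1.1910-0.5878i, -1.1910+0.5878i, -2.3090+0.9511i]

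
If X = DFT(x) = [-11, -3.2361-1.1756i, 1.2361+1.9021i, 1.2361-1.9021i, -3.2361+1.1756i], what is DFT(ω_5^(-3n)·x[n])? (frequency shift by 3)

Modulation property: DFT(ω_5^(-3n)·x[n]) = X[(k-3) mod 5], so circularly shift X by 3 positions.

X[k-3] = [1.2361+1.9021i, 1.2361-1.9021i, -3.2361+1.1756i, -11, -3.2361-1.1756i]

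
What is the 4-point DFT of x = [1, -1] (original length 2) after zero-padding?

Original 2-point DFT: [0, 2]
Zero-padded 4-point DFT provides frequency interpolation.

DFT_4([x, 0, ...]) = [0, 1+1i, 2, 1-1i]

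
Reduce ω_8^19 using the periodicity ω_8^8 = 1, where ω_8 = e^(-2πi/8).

Since ω_8^8 = 1, powers reduce modulo 8.
19 mod 8 = 3
So ω_8^19 = ω_8^3 = e^(-2πi·3/8)

ω_8^19 = ω_8^3 = -0.7071-0.7071i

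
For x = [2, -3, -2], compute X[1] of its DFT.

X[1] = Σ(n=0 to 2) x[n] · ω_3^(1n) where ω_3 = e^(-2πi/3)
= (2)·ω_3^0 + (-3)·ω_3^1 + (-2)·ω_3^2

X[1] = 4.5000+0.8660i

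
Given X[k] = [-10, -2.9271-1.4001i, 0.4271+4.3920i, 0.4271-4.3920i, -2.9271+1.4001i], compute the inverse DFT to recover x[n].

x[n] = (1/5) Σ(k=0 to 4) X[k] · e^(2πikn/5)

Computing each x[n]:
x[0] = -3
x[1] = -3
x[2] = 1
x[3] = -3
x[4] = -2

x = [-3, -3, 1, -3, -2]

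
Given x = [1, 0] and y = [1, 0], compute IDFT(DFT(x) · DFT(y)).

(x ⊛ y)[n] = Σ(m=0 to 1) x[m] · y[(n-m) mod 2]

Computing each output sample:
(x ⊛ y)[0] = 1
(x ⊛ y)[1] = 0

x ⊛ y = [1, 0]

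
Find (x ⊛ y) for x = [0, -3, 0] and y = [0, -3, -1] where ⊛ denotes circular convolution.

(x ⊛ y)[n] = Σ(m=0 to 2) x[m] · y[(n-m) mod 3]

Computing each output sample:
(x ⊛ y)[0] = 3
(x ⊛ y)[1] = 0
(x ⊛ y)[2] = 9

x ⊛ y = [3, 0, 9]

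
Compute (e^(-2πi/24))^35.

Since ω_24^24 = 1, powers reduce modulo 24.
35 mod 24 = 11
So ω_24^35 = ω_24^11 = e^(-2πi·11/24)

ω_24^35 = ω_24^11 = -0.9659-0.2588i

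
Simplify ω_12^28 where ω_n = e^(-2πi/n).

Since ω_12^12 = 1, powers reduce modulo 12.
28 mod 12 = 4
So ω_12^28 = ω_12^4 = e^(-2πi·4/12)

ω_12^28 = ω_12^4 = -0.5000-0.8660i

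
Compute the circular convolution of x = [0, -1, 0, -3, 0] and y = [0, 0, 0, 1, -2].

(x ⊛ y)[n] = Σ(m=0 to 4) x[m] · y[(n-m) mod 5]

Computing each output sample:
(x ⊛ y)[0] = 2
(x ⊛ y)[1] = -3
(x ⊛ y)[2] = 6
(x ⊛ y)[3] = 0
(x ⊛ y)[4] = -1

x ⊛ y = [2, -3, 6, 0, -1]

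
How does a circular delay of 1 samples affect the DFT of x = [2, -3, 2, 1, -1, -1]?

Time shift by 1: X_shifted[k] = ω_6^(1k) · X[k]
Shifted x = [-1, 2, -3, 2, 1, -1]

DFT(x[n-1]) = [0, -1.5000+0.8660i, 1.5000-6.0622i, -6, 1.5000+6.0622i, -1.5000-0.8660i]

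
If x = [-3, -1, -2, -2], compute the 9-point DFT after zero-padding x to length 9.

Original 4-point DFT: [-8, -1-1i, -2, -1+1i]
Zero-padded 9-point DFT provides frequency interpolation.

DFT_9([x, 0, ...]) = [-8, -3.1133+4.3445i, -0.2943-0.0632i, -3.5000-0.8660i, -2.5924+0.7885i, -2.5924-0.7885i, -3.5000+0.8660i, -0.2943+0.0632i, -3.1133-4.3445i]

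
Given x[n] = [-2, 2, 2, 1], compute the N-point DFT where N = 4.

X[k] = Σ(n=0 to 3) x[n] · ω_4^(nk)
where ω_4 = e^(-2πi/4)

Computing each X[k]:
X[0] = 3
X[1] = -4-1i
X[2] = -3
X[3] = -4+1i

X = [3, -4-1i, -3, -4+1i]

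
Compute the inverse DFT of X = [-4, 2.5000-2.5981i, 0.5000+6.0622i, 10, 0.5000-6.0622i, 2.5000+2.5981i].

x[n] = (1/6) Σ(k=0 to 5) X[k] · e^(2πikn/6)

Computing each x[n]:
x[0] = 2
x[1] = -3
x[2] = 3
x[3] = -3
x[4] = -2
x[5] = -1

x = [2, -3, 3, -3, -2, -1]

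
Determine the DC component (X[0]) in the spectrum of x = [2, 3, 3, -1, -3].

X[0] = Σ(n=0 to 4) x[n] · ω_5^0 = Σ x[n]
= (2) + (3) + (3) + (-1) + (-3)

X[0] = 4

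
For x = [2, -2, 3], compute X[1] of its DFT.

X[1] = Σ(n=0 to 2) x[n] · ω_3^(1n) where ω_3 = e^(-2πi/3)
= (2)·ω_3^0 + (-2)·ω_3^1 + (3)·ω_3^2

X[1] = 1.5000+4.3301i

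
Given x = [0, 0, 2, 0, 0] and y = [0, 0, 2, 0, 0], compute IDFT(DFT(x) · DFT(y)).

(x ⊛ y)[n] = Σ(m=0 to 4) x[m] · y[(n-m) mod 5]

Computing each output sample:
(x ⊛ y)[0] = 0
(x ⊛ y)[1] = 0
(x ⊛ y)[2] = 0
(x ⊛ y)[3] = 0
(x ⊛ y)[4] = 4

x ⊛ y = [0, 0, 0, 0, 4]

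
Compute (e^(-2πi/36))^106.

Since ω_36^36 = 1, powers reduce modulo 36.
106 mod 36 = 34
So ω_36^106 = ω_36^34 = e^(-2πi·34/36)

ω_36^106 = ω_36^34 = 0.9397+0.3420i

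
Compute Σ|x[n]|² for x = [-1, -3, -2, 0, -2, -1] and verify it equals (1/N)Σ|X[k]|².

Time domain:
Σ|x[n]|² = |-1|² + |-3|² + |-2|² + |0|² + |-2|² + |-1|² = 19.0000

Frequency domain:
(1/6)Σ|X[k]|² = (1/6)(|-9|² + |-1.0000+1.7321i|² + |3.0000+1.7321i|² + |-1|² + |3.0000-1.7321i|² + |-1.0000-1.7321i|²) = (1/6)·114.0000 = 19.0000

Both sides agree, confirming Parseval's theorem.

Σ|x[n]|² = (1/N)Σ|X[k]|² = 19.0000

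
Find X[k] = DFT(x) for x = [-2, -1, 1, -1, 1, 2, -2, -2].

X[k] = Σ(n=0 to 7) x[n] · ω_8^(nk)
where ω_8 = e^(-2πi/8)

Computing each X[k]:
X[0] = -4
X[1] = -5.8284-1.5858i
X[2] = -4i
X[3] = -0.1716+4.4142i
X[4] = 0
X[5] = -0.1716-4.4142i
X[6] = 4i
X[7] = -5.8284+1.5858i

X = [-4, -5.8284-1.5858i, -4i, -0.1716+4.4142i, 0, -0.1716-4.4142i, 4i, -5.8284+1.5858i]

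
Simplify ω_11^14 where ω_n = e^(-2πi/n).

Since ω_11^11 = 1, powers reduce modulo 11.
14 mod 11 = 3
So ω_11^14 = ω_11^3 = e^(-2πi·3/11)

ω_11^14 = ω_11^3 = -0.1423-0.9898i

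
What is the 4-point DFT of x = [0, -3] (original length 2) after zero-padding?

Original 2-point DFT: [-3, 3]
Zero-padded 4-point DFT provides frequency interpolation.

DFT_4([x, 0, ...]) = [-3, 3i, 3, -3i]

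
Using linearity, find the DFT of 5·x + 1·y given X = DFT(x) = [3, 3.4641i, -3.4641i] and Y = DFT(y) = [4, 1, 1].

By linearity: DFT(5x + 1y) = 5·DFT(x) + 1·DFT(y)
= 5·[3, 3.4641i, -3.4641i] + 1·[4, 1, 1]

Computing element-wise:
Z[0] = 5·(3) + 1·(4) = 19
Z[1] = 5·(3.4641i) + 1·(1) = 1.0000+17.3205i
Z[2] = 5·(-3.4641i) + 1·(1) = 1.0000-17.3205i

DFT(5x + 1y) = 5·X + 1·Y = [19, 1.0000+17.3205i, 1.0000-17.3205i]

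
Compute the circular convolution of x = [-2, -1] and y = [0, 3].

(x ⊛ y)[n] = Σ(m=0 to 1) x[m] · y[(n-m) mod 2]

Computing each output sample:
(x ⊛ y)[0] = -3
(x ⊛ y)[1] = -6

x ⊛ y = [-3, -6]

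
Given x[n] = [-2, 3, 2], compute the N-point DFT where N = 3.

X[k] = Σ(n=0 to 2) x[n] · ω_3^(nk)
where ω_3 = e^(-2πi/3)

Computing each X[k]:
X[0] = 3
X[1] = -4.5000-0.8660i
X[2] = -4.5000+0.8660i

X = [3, -4.5000-0.8660i, -4.5000+0.8660i]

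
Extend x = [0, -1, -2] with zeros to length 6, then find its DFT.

Original 3-point DFT: [-3, 1.5000-0.8660i, 1.5000+0.8660i]
Zero-padded 6-point DFT provides frequency interpolation.

DFT_6([x, 0, ...]) = [-3, 0.5000+2.5981i, 1.5000-0.8660i, -1, 1.5000+0.8660i, 0.5000-2.5981i]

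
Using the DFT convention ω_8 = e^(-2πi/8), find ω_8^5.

ω_8^5 = e^(-2πi·5/8)
= cos(-2π·5/8) + i·sin(-2π·5/8)
= cos(-10π/8) + i·sin(-10π/8)

ω_8^5 = cos(-10π/8) + i·sin(-10π/8) = -0.7071+0.7071i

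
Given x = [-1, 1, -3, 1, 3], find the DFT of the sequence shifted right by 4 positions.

Time shift by 4: X_shifted[k] = ω_5^(4k) · X[k]
Shifted x = [1, -3, 1, 3, -1]

DFT(x[n-4]) = [1, -3.4721+3.0777i, 5.4721-0.7265i, 5.4721+0.7265i, -3.4721-3.0777i]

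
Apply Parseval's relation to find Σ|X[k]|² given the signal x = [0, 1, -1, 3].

Parseval: Σ|x[n]|² = (1/N)Σ|X[k]|², so Σ|X[k]|² = N·Σ|x[n]|² = 4·11.0000

Σ|X[k]|² = N·Σ|x[n]|² = 4·11.0000 = 44.0000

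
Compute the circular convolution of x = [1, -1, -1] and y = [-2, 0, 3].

(x ⊛ y)[n] = Σ(m=0 to 2) x[m] · y[(n-m) mod 3]

Computing each output sample:
(x ⊛ y)[0] = -5
(x ⊛ y)[1] = -1
(x ⊛ y)[2] = 5

x ⊛ y = [-5, -1, 5]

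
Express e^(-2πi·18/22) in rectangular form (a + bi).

ω_22^18 = e^(-2πi·18/22)
= cos(-2π·18/22) + i·sin(-2π·18/22)
= cos(-36π/22) + i·sin(-36π/22)

ω_22^18 = cos(-36π/22) + i·sin(-36π/22) = 0.4154+0.9096i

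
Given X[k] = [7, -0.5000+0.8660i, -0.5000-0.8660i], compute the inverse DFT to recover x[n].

x[n] = (1/3) Σ(k=0 to 2) X[k] · e^(2πikn/3)

Computing each x[n]:
x[0] = 2
x[1] = 2
x[2] = 3

x = [2, 2, 3]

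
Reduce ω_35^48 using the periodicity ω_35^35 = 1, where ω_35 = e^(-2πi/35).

Since ω_35^35 = 1, powers reduce modulo 35.
48 mod 35 = 13
So ω_35^48 = ω_35^13 = e^(-2πi·13/35)

ω_35^48 = ω_35^13 = -0.6911-0.7228i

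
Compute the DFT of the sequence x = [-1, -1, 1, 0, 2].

X[k] = Σ(n=0 to 4) x[n] · ω_5^(nk)
where ω_5 = e^(-2πi/5)

Computing each X[k]:
X[0] = 1
X[1] = -1.5000+2.2654i
X[2] = -1.5000+2.7144i
X[3] = -1.5000-2.7144i
X[4] = -1.5000-2.2654i

X = [1, -1.5000+2.2654i, -1.5000+2.7144i, -1.5000-2.7144i, -1.5000-2.2654i]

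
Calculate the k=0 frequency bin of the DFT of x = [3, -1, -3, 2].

X[0] = Σ(n=0 to 3) x[n] · ω_4^0 = Σ x[n]
= (3) + (-1) + (-3) + (2)

X[0] = 1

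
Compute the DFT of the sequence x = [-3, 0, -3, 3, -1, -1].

X[k] = Σ(n=0 to 5) x[n] · ω_6^(nk)
where ω_6 = e^(-2πi/6)

Computing each X[k]:
X[0] = -5
X[1] = -4.5000+0.8660i
X[2] = 2.5000-2.5981i
X[3] = -9
X[4] = 2.5000+2.5981i
X[5] = -4.5000-0.8660i

X = [-5, -4.5000+0.8660i, 2.5000-2.5981i, -9, 2.5000+2.5981i, -4.5000-0.8660i]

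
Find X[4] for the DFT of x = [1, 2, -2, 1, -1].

X[4] = Σ(n=0 to 4) x[n] · ω_5^(4n) where ω_5 = e^(-2πi/5)
= (1)·ω_5^0 + (2)·ω_5^4 + (-2)·ω_5^8 + (1)·ω_5^12 + (-1)·ω_5^16

X[4] = 2.1180+1.0898i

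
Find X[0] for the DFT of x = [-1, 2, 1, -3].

X[0] = Σ(n=0 to 3) x[n] · ω_4^0 = Σ x[n]
= (-1) + (2) + (1) + (-3)

X[0] = -1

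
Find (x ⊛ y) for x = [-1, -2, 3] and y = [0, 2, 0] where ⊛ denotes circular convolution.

(x ⊛ y)[n] = Σ(m=0 to 2) x[m] · y[(n-m) mod 3]

Computing each output sample:
(x ⊛ y)[0] = 6
(x ⊛ y)[1] = -2
(x ⊛ y)[2] = -4

x ⊛ y = [6, -2, -4]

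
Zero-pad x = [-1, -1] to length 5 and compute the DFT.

Original 2-point DFT: [-2, 0]
Zero-padded 5-point DFT provides frequency interpolation.

DFT_5([x, 0, ...]) = [-2, -1.3090+0.9511i, -0.1910+0.5878i, -0.1910-0.5878i, -1.3090-0.9511i]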